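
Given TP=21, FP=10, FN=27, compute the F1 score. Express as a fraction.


Precision = 21/31 = 21/31. Recall = 21/48 = 7/16. F1 = 2*P*R/(P+R) = 42/79.

42/79


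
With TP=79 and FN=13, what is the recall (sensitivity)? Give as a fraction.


Recall = TP / (TP + FN) = 79 / 92 = 79/92.

79/92


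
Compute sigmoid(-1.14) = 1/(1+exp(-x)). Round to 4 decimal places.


sigma(-1.14) = 1/(1+e^(1.14)) = 1/(1+3.126768) = 1/4.126768 = 0.2423.

0.2423


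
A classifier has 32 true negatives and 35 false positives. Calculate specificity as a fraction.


Specificity = TN / (TN + FP) = 32 / 67 = 32/67.

32/67


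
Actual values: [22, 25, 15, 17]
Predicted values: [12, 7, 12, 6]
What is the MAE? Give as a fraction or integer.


MAE = (1/4) * (|22-12|=10 + |25-7|=18 + |15-12|=3 + |17-6|=11). Sum = 42. MAE = 21/2.

21/2


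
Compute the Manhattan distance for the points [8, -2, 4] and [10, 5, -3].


d = sum of absolute differences: |8-10|=2 + |-2-5|=7 + |4--3|=7 = 16.

16


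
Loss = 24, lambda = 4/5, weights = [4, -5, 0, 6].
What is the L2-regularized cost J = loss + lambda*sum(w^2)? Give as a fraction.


L2 sq norm = sum(w^2) = 77. J = 24 + 4/5 * 77 = 428/5.

428/5


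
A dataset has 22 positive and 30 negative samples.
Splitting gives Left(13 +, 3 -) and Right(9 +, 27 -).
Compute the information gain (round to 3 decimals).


H(parent) = 0.9829. H(left) = 0.6962, H(right) = 0.8113. Weighted = (16/52)*0.6962 + (36/52)*0.8113 = 0.7759. IG = 0.9829 - 0.7759 = 0.2070, which rounds to 0.207.

0.207


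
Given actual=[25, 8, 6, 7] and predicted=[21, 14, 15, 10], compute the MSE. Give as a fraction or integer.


MSE = (1/4) * ((25-21)^2=16 + (8-14)^2=36 + (6-15)^2=81 + (7-10)^2=9). Sum = 142. MSE = 71/2.

71/2


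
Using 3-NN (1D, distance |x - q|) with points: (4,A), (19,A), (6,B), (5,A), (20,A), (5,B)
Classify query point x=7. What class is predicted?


Distances: |4-7|=3, |19-7|=12, |6-7|=1, |5-7|=2, |20-7|=13, |5-7|=2. 3 nearest: (6,B), (5,A), (5,B). Counts: {'B': 2, 'A': 1}. Majority class: B.

B


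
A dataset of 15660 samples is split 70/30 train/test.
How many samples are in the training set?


Test set = 15660 * 30% = 4698. Training set = 15660 - 4698 = 10962.

10962


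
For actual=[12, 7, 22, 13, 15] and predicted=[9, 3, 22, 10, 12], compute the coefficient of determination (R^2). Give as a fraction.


Mean(y) = 69/5. SS_res = 43. SS_tot = 594/5. R^2 = 1 - 43/(594/5) = 379/594.

379/594


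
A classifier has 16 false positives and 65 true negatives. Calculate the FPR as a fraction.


FPR = FP / (FP + TN) = 16 / 81 = 16/81.

16/81


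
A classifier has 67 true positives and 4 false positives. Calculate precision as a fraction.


Precision = TP / (TP + FP) = 67 / 71 = 67/71.

67/71


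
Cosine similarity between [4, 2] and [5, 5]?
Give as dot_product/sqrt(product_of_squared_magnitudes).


dot = 30. |a|^2 = 20, |b|^2 = 50. cos = 30/sqrt(1000).

30/sqrt(1000)


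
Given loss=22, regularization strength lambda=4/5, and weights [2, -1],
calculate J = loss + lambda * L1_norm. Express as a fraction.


L1 norm = sum(|w|) = 3. J = 22 + 4/5 * 3 = 122/5.

122/5


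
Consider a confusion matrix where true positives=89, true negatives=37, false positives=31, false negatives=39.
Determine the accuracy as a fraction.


Accuracy = (TP + TN) / (TP + TN + FP + FN) = (89 + 37) / 196 = 9/14.

9/14


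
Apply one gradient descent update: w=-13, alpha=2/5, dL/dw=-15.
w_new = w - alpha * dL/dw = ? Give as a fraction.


w_new = -13 - 2/5 * -15 = -13 - -6 = -7.

-7


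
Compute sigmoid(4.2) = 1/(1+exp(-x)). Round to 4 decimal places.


sigma(4.2) = 1/(1+e^(-4.2)) = 1/(1+0.014996) = 1/1.014996 = 0.9852.

0.9852


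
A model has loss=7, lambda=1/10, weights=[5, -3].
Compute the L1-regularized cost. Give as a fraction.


L1 norm = sum(|w|) = 8. J = 7 + 1/10 * 8 = 39/5.

39/5


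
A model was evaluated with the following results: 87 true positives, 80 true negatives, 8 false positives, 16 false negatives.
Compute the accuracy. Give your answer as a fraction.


Accuracy = (TP + TN) / (TP + TN + FP + FN) = (87 + 80) / 191 = 167/191.

167/191


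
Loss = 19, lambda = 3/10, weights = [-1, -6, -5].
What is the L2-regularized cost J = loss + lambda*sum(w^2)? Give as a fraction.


L2 sq norm = sum(w^2) = 62. J = 19 + 3/10 * 62 = 188/5.

188/5


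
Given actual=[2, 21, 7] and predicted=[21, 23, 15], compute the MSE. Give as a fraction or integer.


MSE = (1/3) * ((2-21)^2=361 + (21-23)^2=4 + (7-15)^2=64). Sum = 429. MSE = 143.

143


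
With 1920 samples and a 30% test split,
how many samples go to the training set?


Test set = 1920 * 30% = 576. Training set = 1920 - 576 = 1344.

1344


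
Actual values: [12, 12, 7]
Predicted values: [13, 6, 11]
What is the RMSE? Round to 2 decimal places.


MSE = 17.6667. RMSE = sqrt(17.6667) = 4.20.

4.20


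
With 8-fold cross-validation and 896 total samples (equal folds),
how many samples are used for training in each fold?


Each validation fold has 896/8 = 112 samples. Training set = 896 - 112 = 784.

784


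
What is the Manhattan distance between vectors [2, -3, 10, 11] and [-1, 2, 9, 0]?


d = sum of absolute differences: |2--1|=3 + |-3-2|=5 + |10-9|=1 + |11-0|=11 = 20.

20


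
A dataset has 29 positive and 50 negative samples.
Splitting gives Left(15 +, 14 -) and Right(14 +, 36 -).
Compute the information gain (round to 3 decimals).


H(parent) = 0.9484. H(left) = 0.9991, H(right) = 0.8555. Weighted = (29/79)*0.9991 + (50/79)*0.8555 = 0.9082. IG = 0.9484 - 0.9082 = 0.0402, which rounds to 0.040.

0.040


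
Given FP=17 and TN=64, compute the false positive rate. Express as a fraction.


FPR = FP / (FP + TN) = 17 / 81 = 17/81.

17/81


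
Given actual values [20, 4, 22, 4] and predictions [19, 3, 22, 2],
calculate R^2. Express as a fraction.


Mean(y) = 25/2. SS_res = 6. SS_tot = 291. R^2 = 1 - 6/(291) = 95/97.

95/97


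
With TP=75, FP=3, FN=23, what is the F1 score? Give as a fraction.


Precision = 75/78 = 25/26. Recall = 75/98 = 75/98. F1 = 2*P*R/(P+R) = 75/88.

75/88


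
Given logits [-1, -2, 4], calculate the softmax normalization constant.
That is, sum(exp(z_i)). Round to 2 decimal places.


Denom = e^-1=0.3679 + e^-2=0.1353 + e^4=54.5982. Sum = 55.1014, which rounds to 55.10.

55.10


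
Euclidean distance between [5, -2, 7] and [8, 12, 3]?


d = sqrt(sum of squared differences). (5-8)^2=9, (-2-12)^2=196, (7-3)^2=16. Sum = 221.

sqrt(221)


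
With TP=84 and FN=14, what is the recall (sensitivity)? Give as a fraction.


Recall = TP / (TP + FN) = 84 / 98 = 6/7.

6/7


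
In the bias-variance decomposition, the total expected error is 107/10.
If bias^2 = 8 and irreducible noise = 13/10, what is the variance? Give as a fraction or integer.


Total error = bias^2 + variance + irreducible noise. So variance = 107/10 - 8 - 13/10 = 7/5.

7/5


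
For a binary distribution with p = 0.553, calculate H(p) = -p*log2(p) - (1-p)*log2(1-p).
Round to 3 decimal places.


H = -0.553*log2(0.553) - 0.447*log2(0.447) = 0.992.

0.992


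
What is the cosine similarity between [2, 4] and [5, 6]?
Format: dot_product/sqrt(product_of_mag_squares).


dot = 34. |a|^2 = 20, |b|^2 = 61. cos = 34/sqrt(1220).

34/sqrt(1220)


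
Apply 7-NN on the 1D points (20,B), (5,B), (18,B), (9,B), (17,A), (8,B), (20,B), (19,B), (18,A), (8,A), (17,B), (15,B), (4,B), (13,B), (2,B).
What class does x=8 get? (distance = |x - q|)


Distances: |20-8|=12, |5-8|=3, |18-8|=10, |9-8|=1, |17-8|=9, |8-8|=0, |20-8|=12, |19-8|=11, |18-8|=10, |8-8|=0, |17-8|=9, |15-8|=7, |4-8|=4, |13-8|=5, |2-8|=6. 7 nearest: (8,A), (8,B), (9,B), (5,B), (4,B), (13,B), (2,B). Counts: {'A': 1, 'B': 6}. Majority class: B.

B


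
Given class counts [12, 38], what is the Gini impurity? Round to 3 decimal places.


Total = 50. Proportions: 12/50, 38/50. sum(p_i^2) = 0.6352. Gini = 1 - 0.6352 = 0.3648, which rounds to 0.365.

0.365


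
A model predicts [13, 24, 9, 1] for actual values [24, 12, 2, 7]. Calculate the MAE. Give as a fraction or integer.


MAE = (1/4) * (|24-13|=11 + |12-24|=12 + |2-9|=7 + |7-1|=6). Sum = 36. MAE = 9.

9


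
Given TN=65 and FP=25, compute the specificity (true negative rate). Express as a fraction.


Specificity = TN / (TN + FP) = 65 / 90 = 13/18.

13/18


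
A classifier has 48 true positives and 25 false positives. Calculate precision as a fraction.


Precision = TP / (TP + FP) = 48 / 73 = 48/73.

48/73


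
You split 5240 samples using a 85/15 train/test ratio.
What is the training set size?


Test set = 5240 * 15% = 786. Training set = 5240 - 786 = 4454.

4454


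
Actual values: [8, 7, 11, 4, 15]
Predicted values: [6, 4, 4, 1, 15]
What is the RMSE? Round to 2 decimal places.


MSE = 14.2000. RMSE = sqrt(14.2000) = 3.77.

3.77


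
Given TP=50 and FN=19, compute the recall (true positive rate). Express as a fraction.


Recall = TP / (TP + FN) = 50 / 69 = 50/69.

50/69


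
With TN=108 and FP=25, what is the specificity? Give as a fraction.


Specificity = TN / (TN + FP) = 108 / 133 = 108/133.

108/133


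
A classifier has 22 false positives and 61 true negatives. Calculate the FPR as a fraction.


FPR = FP / (FP + TN) = 22 / 83 = 22/83.

22/83


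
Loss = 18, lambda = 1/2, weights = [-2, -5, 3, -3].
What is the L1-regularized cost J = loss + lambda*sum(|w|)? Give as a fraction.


L1 norm = sum(|w|) = 13. J = 18 + 1/2 * 13 = 49/2.

49/2


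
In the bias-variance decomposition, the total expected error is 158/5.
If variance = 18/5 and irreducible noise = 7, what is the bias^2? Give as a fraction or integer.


Total error = bias^2 + variance + irreducible noise. So bias^2 = 158/5 - 18/5 - 7 = 21.

21


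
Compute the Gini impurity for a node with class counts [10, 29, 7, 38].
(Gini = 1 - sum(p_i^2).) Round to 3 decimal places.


Total = 84. Proportions: 10/84, 29/84, 7/84, 38/84. sum(p_i^2) = 0.3450. Gini = 1 - 0.3450 = 0.6550, which rounds to 0.655.

0.655


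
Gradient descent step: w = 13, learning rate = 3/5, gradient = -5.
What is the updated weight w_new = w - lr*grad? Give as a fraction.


w_new = 13 - 3/5 * -5 = 13 - -3 = 16.

16


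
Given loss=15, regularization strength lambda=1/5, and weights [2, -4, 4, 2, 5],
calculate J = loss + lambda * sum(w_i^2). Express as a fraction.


L2 sq norm = sum(w^2) = 65. J = 15 + 1/5 * 65 = 28.

28


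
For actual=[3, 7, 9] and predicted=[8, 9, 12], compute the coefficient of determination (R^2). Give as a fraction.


Mean(y) = 19/3. SS_res = 38. SS_tot = 56/3. R^2 = 1 - 38/(56/3) = -29/28.

-29/28


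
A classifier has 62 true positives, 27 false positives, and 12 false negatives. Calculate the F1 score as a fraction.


Precision = 62/89 = 62/89. Recall = 62/74 = 31/37. F1 = 2*P*R/(P+R) = 124/163.

124/163


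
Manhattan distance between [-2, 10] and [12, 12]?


d = sum of absolute differences: |-2-12|=14 + |10-12|=2 = 16.

16


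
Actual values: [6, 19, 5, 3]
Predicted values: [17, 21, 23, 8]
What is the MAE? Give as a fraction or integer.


MAE = (1/4) * (|6-17|=11 + |19-21|=2 + |5-23|=18 + |3-8|=5). Sum = 36. MAE = 9.

9


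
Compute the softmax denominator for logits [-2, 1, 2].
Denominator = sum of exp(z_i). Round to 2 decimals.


Denom = e^-2=0.1353 + e^1=2.7183 + e^2=7.3891. Sum = 10.2427, which rounds to 10.24.

10.24


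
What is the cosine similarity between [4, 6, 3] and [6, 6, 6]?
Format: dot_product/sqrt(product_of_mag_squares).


dot = 78. |a|^2 = 61, |b|^2 = 108. cos = 78/sqrt(6588).

78/sqrt(6588)


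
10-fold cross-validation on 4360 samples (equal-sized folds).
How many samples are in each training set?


Each validation fold has 4360/10 = 436 samples. Training set = 4360 - 436 = 3924.

3924


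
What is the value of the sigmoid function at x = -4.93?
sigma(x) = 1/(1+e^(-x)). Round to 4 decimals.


sigma(-4.93) = 1/(1+e^(4.93)) = 1/(1+138.379512) = 1/139.379512 = 0.0072.

0.0072


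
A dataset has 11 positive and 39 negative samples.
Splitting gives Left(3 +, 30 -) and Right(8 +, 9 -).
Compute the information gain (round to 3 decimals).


H(parent) = 0.7602. H(left) = 0.4395, H(right) = 0.9975. Weighted = (33/50)*0.4395 + (17/50)*0.9975 = 0.6292. IG = 0.7602 - 0.6292 = 0.1310, which rounds to 0.131.

0.131


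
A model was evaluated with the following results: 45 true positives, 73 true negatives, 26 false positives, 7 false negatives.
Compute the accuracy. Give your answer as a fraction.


Accuracy = (TP + TN) / (TP + TN + FP + FN) = (45 + 73) / 151 = 118/151.

118/151


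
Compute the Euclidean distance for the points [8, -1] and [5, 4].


d = sqrt(sum of squared differences). (8-5)^2=9, (-1-4)^2=25. Sum = 34.

sqrt(34)


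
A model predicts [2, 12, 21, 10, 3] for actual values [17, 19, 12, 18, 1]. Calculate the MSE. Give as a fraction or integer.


MSE = (1/5) * ((17-2)^2=225 + (19-12)^2=49 + (12-21)^2=81 + (18-10)^2=64 + (1-3)^2=4). Sum = 423. MSE = 423/5.

423/5


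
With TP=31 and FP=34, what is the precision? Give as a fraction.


Precision = TP / (TP + FP) = 31 / 65 = 31/65.

31/65


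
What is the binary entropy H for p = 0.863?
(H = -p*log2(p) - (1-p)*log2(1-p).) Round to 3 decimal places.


H = -0.863*log2(0.863) - 0.137*log2(0.137) = 0.576.

0.576


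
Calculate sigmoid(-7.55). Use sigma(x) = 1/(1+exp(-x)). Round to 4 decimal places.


sigma(-7.55) = 1/(1+e^(7.55)) = 1/(1+1900.742731) = 1/1901.742731 = 0.0005.

0.0005


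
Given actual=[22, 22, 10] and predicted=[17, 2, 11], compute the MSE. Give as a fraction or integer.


MSE = (1/3) * ((22-17)^2=25 + (22-2)^2=400 + (10-11)^2=1). Sum = 426. MSE = 142.

142


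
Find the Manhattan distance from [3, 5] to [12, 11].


d = sum of absolute differences: |3-12|=9 + |5-11|=6 = 15.

15


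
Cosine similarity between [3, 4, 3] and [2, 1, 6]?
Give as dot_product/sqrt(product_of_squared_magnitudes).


dot = 28. |a|^2 = 34, |b|^2 = 41. cos = 28/sqrt(1394).

28/sqrt(1394)


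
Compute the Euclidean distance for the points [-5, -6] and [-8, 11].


d = sqrt(sum of squared differences). (-5--8)^2=9, (-6-11)^2=289. Sum = 298.

sqrt(298)


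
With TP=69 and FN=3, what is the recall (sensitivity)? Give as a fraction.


Recall = TP / (TP + FN) = 69 / 72 = 23/24.

23/24


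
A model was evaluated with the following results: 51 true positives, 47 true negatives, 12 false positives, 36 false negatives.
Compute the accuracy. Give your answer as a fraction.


Accuracy = (TP + TN) / (TP + TN + FP + FN) = (51 + 47) / 146 = 49/73.

49/73


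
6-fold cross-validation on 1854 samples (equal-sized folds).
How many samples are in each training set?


Each validation fold has 1854/6 = 309 samples. Training set = 1854 - 309 = 1545.

1545


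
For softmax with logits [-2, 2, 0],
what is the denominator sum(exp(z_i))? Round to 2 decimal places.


Denom = e^-2=0.1353 + e^2=7.3891 + e^0=1.0000. Sum = 8.5244, which rounds to 8.52.

8.52


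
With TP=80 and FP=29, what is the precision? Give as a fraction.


Precision = TP / (TP + FP) = 80 / 109 = 80/109.

80/109


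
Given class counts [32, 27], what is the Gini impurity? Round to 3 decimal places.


Total = 59. Proportions: 32/59, 27/59. sum(p_i^2) = 0.5036. Gini = 1 - 0.5036 = 0.4964, which rounds to 0.496.

0.496


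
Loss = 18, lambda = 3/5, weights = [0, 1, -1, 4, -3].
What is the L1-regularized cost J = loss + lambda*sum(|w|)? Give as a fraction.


L1 norm = sum(|w|) = 9. J = 18 + 3/5 * 9 = 117/5.

117/5


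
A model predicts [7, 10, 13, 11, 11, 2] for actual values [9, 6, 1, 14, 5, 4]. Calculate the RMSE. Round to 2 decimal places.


MSE = 35.5000. RMSE = sqrt(35.5000) = 5.96.

5.96


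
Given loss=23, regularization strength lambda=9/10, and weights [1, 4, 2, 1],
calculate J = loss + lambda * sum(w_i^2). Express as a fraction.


L2 sq norm = sum(w^2) = 22. J = 23 + 9/10 * 22 = 214/5.

214/5


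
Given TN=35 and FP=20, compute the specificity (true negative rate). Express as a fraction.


Specificity = TN / (TN + FP) = 35 / 55 = 7/11.

7/11


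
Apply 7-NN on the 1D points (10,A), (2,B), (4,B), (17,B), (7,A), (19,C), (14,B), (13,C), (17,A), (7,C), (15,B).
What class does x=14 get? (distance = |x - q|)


Distances: |10-14|=4, |2-14|=12, |4-14|=10, |17-14|=3, |7-14|=7, |19-14|=5, |14-14|=0, |13-14|=1, |17-14|=3, |7-14|=7, |15-14|=1. 7 nearest: (14,B), (15,B), (13,C), (17,A), (17,B), (10,A), (19,C). Counts: {'B': 3, 'C': 2, 'A': 2}. Majority class: B.

B


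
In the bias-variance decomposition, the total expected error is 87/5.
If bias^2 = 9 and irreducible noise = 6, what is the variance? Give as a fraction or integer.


Total error = bias^2 + variance + irreducible noise. So variance = 87/5 - 9 - 6 = 12/5.

12/5


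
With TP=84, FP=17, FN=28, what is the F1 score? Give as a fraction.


Precision = 84/101 = 84/101. Recall = 84/112 = 3/4. F1 = 2*P*R/(P+R) = 56/71.

56/71


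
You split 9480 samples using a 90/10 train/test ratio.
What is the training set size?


Test set = 9480 * 10% = 948. Training set = 9480 - 948 = 8532.

8532


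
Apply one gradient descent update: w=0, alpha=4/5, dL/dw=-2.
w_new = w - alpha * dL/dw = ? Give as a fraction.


w_new = 0 - 4/5 * -2 = 0 - -8/5 = 8/5.

8/5


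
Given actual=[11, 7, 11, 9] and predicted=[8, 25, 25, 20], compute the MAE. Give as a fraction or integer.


MAE = (1/4) * (|11-8|=3 + |7-25|=18 + |11-25|=14 + |9-20|=11). Sum = 46. MAE = 23/2.

23/2


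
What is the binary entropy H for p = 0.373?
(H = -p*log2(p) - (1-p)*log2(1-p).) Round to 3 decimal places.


H = -0.373*log2(0.373) - 0.627*log2(0.627) = 0.953.

0.953


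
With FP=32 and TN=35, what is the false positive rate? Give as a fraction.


FPR = FP / (FP + TN) = 32 / 67 = 32/67.

32/67


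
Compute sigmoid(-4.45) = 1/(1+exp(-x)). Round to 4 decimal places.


sigma(-4.45) = 1/(1+e^(4.45)) = 1/(1+85.626944) = 1/86.626944 = 0.0115.

0.0115


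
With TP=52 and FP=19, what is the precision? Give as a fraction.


Precision = TP / (TP + FP) = 52 / 71 = 52/71.

52/71


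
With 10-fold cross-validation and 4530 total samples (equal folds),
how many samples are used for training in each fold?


Each validation fold has 4530/10 = 453 samples. Training set = 4530 - 453 = 4077.

4077


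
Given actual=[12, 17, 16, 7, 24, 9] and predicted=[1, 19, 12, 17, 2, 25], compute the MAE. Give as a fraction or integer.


MAE = (1/6) * (|12-1|=11 + |17-19|=2 + |16-12|=4 + |7-17|=10 + |24-2|=22 + |9-25|=16). Sum = 65. MAE = 65/6.

65/6


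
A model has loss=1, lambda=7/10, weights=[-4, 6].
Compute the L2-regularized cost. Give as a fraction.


L2 sq norm = sum(w^2) = 52. J = 1 + 7/10 * 52 = 187/5.

187/5


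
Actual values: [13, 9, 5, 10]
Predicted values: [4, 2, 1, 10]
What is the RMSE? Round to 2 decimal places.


MSE = 36.5000. RMSE = sqrt(36.5000) = 6.04.

6.04


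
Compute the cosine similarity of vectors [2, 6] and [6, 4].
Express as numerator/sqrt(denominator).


dot = 36. |a|^2 = 40, |b|^2 = 52. cos = 36/sqrt(2080).

36/sqrt(2080)


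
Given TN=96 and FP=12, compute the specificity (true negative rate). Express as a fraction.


Specificity = TN / (TN + FP) = 96 / 108 = 8/9.

8/9


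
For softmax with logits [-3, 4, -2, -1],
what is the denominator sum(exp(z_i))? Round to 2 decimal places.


Denom = e^-3=0.0498 + e^4=54.5982 + e^-2=0.1353 + e^-1=0.3679. Sum = 55.1512, which rounds to 55.15.

55.15


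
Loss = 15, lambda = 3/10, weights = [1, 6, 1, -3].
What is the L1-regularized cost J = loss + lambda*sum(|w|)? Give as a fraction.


L1 norm = sum(|w|) = 11. J = 15 + 3/10 * 11 = 183/10.

183/10


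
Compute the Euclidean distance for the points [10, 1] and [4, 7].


d = sqrt(sum of squared differences). (10-4)^2=36, (1-7)^2=36. Sum = 72.

sqrt(72)


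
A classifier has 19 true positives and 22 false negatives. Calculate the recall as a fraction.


Recall = TP / (TP + FN) = 19 / 41 = 19/41.

19/41


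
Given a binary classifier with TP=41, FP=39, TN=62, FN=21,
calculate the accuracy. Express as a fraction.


Accuracy = (TP + TN) / (TP + TN + FP + FN) = (41 + 62) / 163 = 103/163.

103/163


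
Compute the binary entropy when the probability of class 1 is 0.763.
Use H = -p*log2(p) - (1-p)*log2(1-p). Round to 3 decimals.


H = -0.763*log2(0.763) - 0.237*log2(0.237) = 0.790.

0.790


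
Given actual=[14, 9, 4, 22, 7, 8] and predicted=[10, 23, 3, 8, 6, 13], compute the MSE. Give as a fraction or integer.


MSE = (1/6) * ((14-10)^2=16 + (9-23)^2=196 + (4-3)^2=1 + (22-8)^2=196 + (7-6)^2=1 + (8-13)^2=25). Sum = 435. MSE = 145/2.

145/2


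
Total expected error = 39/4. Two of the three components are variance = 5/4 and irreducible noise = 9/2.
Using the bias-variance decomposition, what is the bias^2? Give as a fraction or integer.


Total error = bias^2 + variance + irreducible noise. So bias^2 = 39/4 - 5/4 - 9/2 = 4.

4


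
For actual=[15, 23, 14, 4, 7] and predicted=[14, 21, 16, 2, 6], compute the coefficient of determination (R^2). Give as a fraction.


Mean(y) = 63/5. SS_res = 14. SS_tot = 1106/5. R^2 = 1 - 14/(1106/5) = 74/79.

74/79


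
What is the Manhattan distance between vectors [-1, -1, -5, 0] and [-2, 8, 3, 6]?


d = sum of absolute differences: |-1--2|=1 + |-1-8|=9 + |-5-3|=8 + |0-6|=6 = 24.

24


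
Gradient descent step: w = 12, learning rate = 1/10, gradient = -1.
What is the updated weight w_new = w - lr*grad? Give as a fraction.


w_new = 12 - 1/10 * -1 = 12 - -1/10 = 121/10.

121/10


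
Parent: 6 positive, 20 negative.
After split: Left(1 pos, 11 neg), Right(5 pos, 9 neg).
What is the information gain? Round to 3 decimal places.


H(parent) = 0.7793. H(left) = 0.4138, H(right) = 0.9403. Weighted = (12/26)*0.4138 + (14/26)*0.9403 = 0.6973. IG = 0.7793 - 0.6973 = 0.0820, which rounds to 0.082.

0.082


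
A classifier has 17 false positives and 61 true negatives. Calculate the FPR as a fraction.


FPR = FP / (FP + TN) = 17 / 78 = 17/78.

17/78


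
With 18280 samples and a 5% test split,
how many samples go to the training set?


Test set = 18280 * 5% = 914. Training set = 18280 - 914 = 17366.

17366


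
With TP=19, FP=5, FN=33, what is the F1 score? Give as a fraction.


Precision = 19/24 = 19/24. Recall = 19/52 = 19/52. F1 = 2*P*R/(P+R) = 1/2.

1/2


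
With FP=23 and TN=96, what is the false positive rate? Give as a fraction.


FPR = FP / (FP + TN) = 23 / 119 = 23/119.

23/119


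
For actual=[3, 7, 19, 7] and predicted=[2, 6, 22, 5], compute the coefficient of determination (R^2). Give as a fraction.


Mean(y) = 9. SS_res = 15. SS_tot = 144. R^2 = 1 - 15/(144) = 43/48.

43/48


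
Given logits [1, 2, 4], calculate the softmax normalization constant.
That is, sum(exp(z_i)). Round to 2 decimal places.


Denom = e^1=2.7183 + e^2=7.3891 + e^4=54.5982. Sum = 64.7056, which rounds to 64.71.

64.71


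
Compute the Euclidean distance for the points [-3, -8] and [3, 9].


d = sqrt(sum of squared differences). (-3-3)^2=36, (-8-9)^2=289. Sum = 325.

sqrt(325)


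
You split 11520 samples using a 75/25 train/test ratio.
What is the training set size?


Test set = 11520 * 25% = 2880. Training set = 11520 - 2880 = 8640.

8640


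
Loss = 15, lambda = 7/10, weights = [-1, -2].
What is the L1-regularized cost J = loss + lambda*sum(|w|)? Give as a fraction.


L1 norm = sum(|w|) = 3. J = 15 + 7/10 * 3 = 171/10.

171/10


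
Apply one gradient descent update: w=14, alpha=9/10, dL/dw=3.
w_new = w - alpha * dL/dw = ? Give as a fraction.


w_new = 14 - 9/10 * 3 = 14 - 27/10 = 113/10.

113/10


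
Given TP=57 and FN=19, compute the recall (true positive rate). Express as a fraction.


Recall = TP / (TP + FN) = 57 / 76 = 3/4.

3/4


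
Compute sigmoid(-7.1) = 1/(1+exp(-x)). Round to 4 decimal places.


sigma(-7.1) = 1/(1+e^(7.1)) = 1/(1+1211.967074) = 1/1212.967074 = 0.0008.

0.0008


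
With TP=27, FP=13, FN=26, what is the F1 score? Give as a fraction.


Precision = 27/40 = 27/40. Recall = 27/53 = 27/53. F1 = 2*P*R/(P+R) = 18/31.

18/31


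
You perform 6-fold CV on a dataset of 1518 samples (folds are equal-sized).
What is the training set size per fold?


Each validation fold has 1518/6 = 253 samples. Training set = 1518 - 253 = 1265.

1265


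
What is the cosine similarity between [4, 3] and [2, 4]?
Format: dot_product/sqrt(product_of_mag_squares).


dot = 20. |a|^2 = 25, |b|^2 = 20. cos = 20/sqrt(500).

20/sqrt(500)


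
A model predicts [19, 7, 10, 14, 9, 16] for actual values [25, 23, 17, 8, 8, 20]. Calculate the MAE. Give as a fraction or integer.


MAE = (1/6) * (|25-19|=6 + |23-7|=16 + |17-10|=7 + |8-14|=6 + |8-9|=1 + |20-16|=4). Sum = 40. MAE = 20/3.

20/3


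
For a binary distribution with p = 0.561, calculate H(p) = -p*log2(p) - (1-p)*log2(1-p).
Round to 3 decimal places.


H = -0.561*log2(0.561) - 0.439*log2(0.439) = 0.989.

0.989


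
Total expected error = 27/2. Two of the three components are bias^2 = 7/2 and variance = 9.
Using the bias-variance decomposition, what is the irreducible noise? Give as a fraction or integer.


Total error = bias^2 + variance + irreducible noise. So irreducible noise = 27/2 - 7/2 - 9 = 1.

1


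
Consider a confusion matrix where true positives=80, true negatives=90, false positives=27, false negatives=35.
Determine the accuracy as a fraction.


Accuracy = (TP + TN) / (TP + TN + FP + FN) = (80 + 90) / 232 = 85/116.

85/116


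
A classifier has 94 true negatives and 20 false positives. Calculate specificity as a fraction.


Specificity = TN / (TN + FP) = 94 / 114 = 47/57.

47/57


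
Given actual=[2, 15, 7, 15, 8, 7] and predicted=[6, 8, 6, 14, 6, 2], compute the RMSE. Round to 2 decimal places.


MSE = 16.0000. RMSE = sqrt(16.0000) = 4.00.

4.00


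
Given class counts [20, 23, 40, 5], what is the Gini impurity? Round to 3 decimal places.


Total = 88. Proportions: 20/88, 23/88, 40/88, 5/88. sum(p_i^2) = 0.3298. Gini = 1 - 0.3298 = 0.6702, which rounds to 0.670.

0.670


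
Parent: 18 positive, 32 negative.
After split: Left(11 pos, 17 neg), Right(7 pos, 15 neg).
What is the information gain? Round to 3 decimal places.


H(parent) = 0.9427. H(left) = 0.9666, H(right) = 0.9024. Weighted = (28/50)*0.9666 + (22/50)*0.9024 = 0.9384. IG = 0.9427 - 0.9384 = 0.0043, which rounds to 0.004.

0.004


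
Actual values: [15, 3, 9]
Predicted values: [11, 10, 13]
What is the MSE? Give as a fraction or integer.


MSE = (1/3) * ((15-11)^2=16 + (3-10)^2=49 + (9-13)^2=16). Sum = 81. MSE = 27.

27


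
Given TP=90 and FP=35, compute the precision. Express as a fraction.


Precision = TP / (TP + FP) = 90 / 125 = 18/25.

18/25


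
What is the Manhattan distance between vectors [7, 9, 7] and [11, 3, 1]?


d = sum of absolute differences: |7-11|=4 + |9-3|=6 + |7-1|=6 = 16.

16


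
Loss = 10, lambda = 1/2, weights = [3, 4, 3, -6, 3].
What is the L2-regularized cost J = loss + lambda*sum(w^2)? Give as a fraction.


L2 sq norm = sum(w^2) = 79. J = 10 + 1/2 * 79 = 99/2.

99/2


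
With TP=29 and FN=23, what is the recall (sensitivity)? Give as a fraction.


Recall = TP / (TP + FN) = 29 / 52 = 29/52.

29/52


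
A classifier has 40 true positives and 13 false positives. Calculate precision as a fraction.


Precision = TP / (TP + FP) = 40 / 53 = 40/53.

40/53


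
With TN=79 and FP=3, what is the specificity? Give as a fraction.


Specificity = TN / (TN + FP) = 79 / 82 = 79/82.

79/82


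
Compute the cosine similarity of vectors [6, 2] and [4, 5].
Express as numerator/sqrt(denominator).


dot = 34. |a|^2 = 40, |b|^2 = 41. cos = 34/sqrt(1640).

34/sqrt(1640)


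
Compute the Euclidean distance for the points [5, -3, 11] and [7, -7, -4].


d = sqrt(sum of squared differences). (5-7)^2=4, (-3--7)^2=16, (11--4)^2=225. Sum = 245.

sqrt(245)


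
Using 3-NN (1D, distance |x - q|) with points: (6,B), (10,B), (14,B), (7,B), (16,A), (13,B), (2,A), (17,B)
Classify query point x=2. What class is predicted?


Distances: |6-2|=4, |10-2|=8, |14-2|=12, |7-2|=5, |16-2|=14, |13-2|=11, |2-2|=0, |17-2|=15. 3 nearest: (2,A), (6,B), (7,B). Counts: {'A': 1, 'B': 2}. Majority class: B.

B


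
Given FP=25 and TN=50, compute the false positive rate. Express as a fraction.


FPR = FP / (FP + TN) = 25 / 75 = 1/3.

1/3


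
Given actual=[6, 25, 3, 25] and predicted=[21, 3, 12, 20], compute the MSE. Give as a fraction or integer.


MSE = (1/4) * ((6-21)^2=225 + (25-3)^2=484 + (3-12)^2=81 + (25-20)^2=25). Sum = 815. MSE = 815/4.

815/4


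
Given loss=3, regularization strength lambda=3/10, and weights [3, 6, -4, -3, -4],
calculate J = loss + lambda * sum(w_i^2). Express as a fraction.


L2 sq norm = sum(w^2) = 86. J = 3 + 3/10 * 86 = 144/5.

144/5


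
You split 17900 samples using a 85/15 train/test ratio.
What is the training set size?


Test set = 17900 * 15% = 2685. Training set = 17900 - 2685 = 15215.

15215


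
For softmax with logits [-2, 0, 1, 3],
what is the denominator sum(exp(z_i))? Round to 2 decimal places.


Denom = e^-2=0.1353 + e^0=1.0000 + e^1=2.7183 + e^3=20.0855. Sum = 23.9391, which rounds to 23.94.

23.94


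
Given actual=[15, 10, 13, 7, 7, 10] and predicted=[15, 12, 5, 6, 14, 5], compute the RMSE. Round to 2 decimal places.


MSE = 23.8333. RMSE = sqrt(23.8333) = 4.88.

4.88


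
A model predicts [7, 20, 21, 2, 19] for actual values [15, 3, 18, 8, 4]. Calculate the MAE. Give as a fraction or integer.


MAE = (1/5) * (|15-7|=8 + |3-20|=17 + |18-21|=3 + |8-2|=6 + |4-19|=15). Sum = 49. MAE = 49/5.

49/5


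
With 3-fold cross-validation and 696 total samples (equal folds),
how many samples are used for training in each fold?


Each validation fold has 696/3 = 232 samples. Training set = 696 - 232 = 464.

464


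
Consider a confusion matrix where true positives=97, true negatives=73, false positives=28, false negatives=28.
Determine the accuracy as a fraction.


Accuracy = (TP + TN) / (TP + TN + FP + FN) = (97 + 73) / 226 = 85/113.

85/113


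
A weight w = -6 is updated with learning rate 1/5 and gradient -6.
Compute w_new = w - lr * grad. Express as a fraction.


w_new = -6 - 1/5 * -6 = -6 - -6/5 = -24/5.

-24/5


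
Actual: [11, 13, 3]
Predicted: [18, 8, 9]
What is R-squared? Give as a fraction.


Mean(y) = 9. SS_res = 110. SS_tot = 56. R^2 = 1 - 110/(56) = -27/28.

-27/28


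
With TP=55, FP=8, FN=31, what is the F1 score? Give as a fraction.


Precision = 55/63 = 55/63. Recall = 55/86 = 55/86. F1 = 2*P*R/(P+R) = 110/149.

110/149


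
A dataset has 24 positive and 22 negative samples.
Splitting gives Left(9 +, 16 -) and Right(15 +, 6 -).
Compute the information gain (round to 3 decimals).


H(parent) = 0.9986. H(left) = 0.9427, H(right) = 0.8631. Weighted = (25/46)*0.9427 + (21/46)*0.8631 = 0.9064. IG = 0.9986 - 0.9064 = 0.0922, which rounds to 0.092.

0.092


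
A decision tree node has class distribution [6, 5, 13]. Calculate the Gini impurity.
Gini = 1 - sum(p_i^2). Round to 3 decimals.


Total = 24. Proportions: 6/24, 5/24, 13/24. sum(p_i^2) = 0.3993. Gini = 1 - 0.3993 = 0.6007, which rounds to 0.601.

0.601


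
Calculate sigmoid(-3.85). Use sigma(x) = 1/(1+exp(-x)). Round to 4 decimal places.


sigma(-3.85) = 1/(1+e^(3.85)) = 1/(1+46.993063) = 1/47.993063 = 0.0208.

0.0208


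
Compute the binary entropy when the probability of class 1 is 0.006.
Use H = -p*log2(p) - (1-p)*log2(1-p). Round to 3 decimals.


H = -0.006*log2(0.006) - 0.994*log2(0.994) = 0.053.

0.053


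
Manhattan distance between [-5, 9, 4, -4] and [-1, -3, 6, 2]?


d = sum of absolute differences: |-5--1|=4 + |9--3|=12 + |4-6|=2 + |-4-2|=6 = 24.

24


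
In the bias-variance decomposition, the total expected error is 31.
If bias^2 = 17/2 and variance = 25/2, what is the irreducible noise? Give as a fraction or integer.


Total error = bias^2 + variance + irreducible noise. So irreducible noise = 31 - 17/2 - 25/2 = 10.

10


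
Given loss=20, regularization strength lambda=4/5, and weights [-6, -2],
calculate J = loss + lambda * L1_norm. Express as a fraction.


L1 norm = sum(|w|) = 8. J = 20 + 4/5 * 8 = 132/5.

132/5


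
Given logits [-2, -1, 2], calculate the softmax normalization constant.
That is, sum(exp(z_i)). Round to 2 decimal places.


Denom = e^-2=0.1353 + e^-1=0.3679 + e^2=7.3891. Sum = 7.8923, which rounds to 7.89.

7.89


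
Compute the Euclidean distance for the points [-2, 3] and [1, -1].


d = sqrt(sum of squared differences). (-2-1)^2=9, (3--1)^2=16. Sum = 25.

5


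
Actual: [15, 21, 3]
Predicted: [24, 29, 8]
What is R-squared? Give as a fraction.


Mean(y) = 13. SS_res = 170. SS_tot = 168. R^2 = 1 - 170/(168) = -1/84.

-1/84


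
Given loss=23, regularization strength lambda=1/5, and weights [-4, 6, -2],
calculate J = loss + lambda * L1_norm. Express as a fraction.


L1 norm = sum(|w|) = 12. J = 23 + 1/5 * 12 = 127/5.

127/5


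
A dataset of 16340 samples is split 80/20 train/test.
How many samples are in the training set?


Test set = 16340 * 20% = 3268. Training set = 16340 - 3268 = 13072.

13072


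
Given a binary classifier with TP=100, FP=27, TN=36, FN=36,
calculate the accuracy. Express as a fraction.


Accuracy = (TP + TN) / (TP + TN + FP + FN) = (100 + 36) / 199 = 136/199.

136/199


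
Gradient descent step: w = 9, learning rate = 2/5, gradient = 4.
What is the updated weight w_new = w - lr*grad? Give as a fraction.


w_new = 9 - 2/5 * 4 = 9 - 8/5 = 37/5.

37/5


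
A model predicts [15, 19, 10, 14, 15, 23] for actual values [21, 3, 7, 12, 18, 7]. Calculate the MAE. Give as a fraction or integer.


MAE = (1/6) * (|21-15|=6 + |3-19|=16 + |7-10|=3 + |12-14|=2 + |18-15|=3 + |7-23|=16). Sum = 46. MAE = 23/3.

23/3


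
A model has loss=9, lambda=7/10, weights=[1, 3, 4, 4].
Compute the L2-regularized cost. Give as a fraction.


L2 sq norm = sum(w^2) = 42. J = 9 + 7/10 * 42 = 192/5.

192/5


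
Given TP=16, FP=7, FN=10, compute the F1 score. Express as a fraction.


Precision = 16/23 = 16/23. Recall = 16/26 = 8/13. F1 = 2*P*R/(P+R) = 32/49.

32/49


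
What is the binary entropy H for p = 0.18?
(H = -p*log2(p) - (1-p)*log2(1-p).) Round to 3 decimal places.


H = -0.18*log2(0.18) - 0.82*log2(0.82) = 0.680.

0.680


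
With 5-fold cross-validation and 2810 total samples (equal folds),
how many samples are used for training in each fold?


Each validation fold has 2810/5 = 562 samples. Training set = 2810 - 562 = 2248.

2248


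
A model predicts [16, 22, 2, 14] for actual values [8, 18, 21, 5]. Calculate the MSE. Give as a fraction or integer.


MSE = (1/4) * ((8-16)^2=64 + (18-22)^2=16 + (21-2)^2=361 + (5-14)^2=81). Sum = 522. MSE = 261/2.

261/2


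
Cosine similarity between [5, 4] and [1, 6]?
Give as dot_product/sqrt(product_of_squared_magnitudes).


dot = 29. |a|^2 = 41, |b|^2 = 37. cos = 29/sqrt(1517).

29/sqrt(1517)


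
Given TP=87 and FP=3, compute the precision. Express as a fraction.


Precision = TP / (TP + FP) = 87 / 90 = 29/30.

29/30


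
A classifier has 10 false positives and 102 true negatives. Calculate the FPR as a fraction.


FPR = FP / (FP + TN) = 10 / 112 = 5/56.

5/56


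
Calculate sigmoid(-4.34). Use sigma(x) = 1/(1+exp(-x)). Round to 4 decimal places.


sigma(-4.34) = 1/(1+e^(4.34)) = 1/(1+76.707539) = 1/77.707539 = 0.0129.

0.0129


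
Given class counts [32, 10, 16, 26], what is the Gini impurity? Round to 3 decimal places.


Total = 84. Proportions: 32/84, 10/84, 16/84, 26/84. sum(p_i^2) = 0.2914. Gini = 1 - 0.2914 = 0.7086, which rounds to 0.709.

0.709


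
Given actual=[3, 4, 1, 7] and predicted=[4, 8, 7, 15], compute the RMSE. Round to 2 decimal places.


MSE = 29.2500. RMSE = sqrt(29.2500) = 5.41.

5.41


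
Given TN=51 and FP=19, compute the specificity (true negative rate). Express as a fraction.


Specificity = TN / (TN + FP) = 51 / 70 = 51/70.

51/70


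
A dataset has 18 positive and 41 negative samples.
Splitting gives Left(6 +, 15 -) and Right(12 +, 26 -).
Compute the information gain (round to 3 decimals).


H(parent) = 0.8874. H(left) = 0.8631, H(right) = 0.8997. Weighted = (21/59)*0.8631 + (38/59)*0.8997 = 0.8867. IG = 0.8874 - 0.8867 = 0.0007, which rounds to 0.001.

0.001


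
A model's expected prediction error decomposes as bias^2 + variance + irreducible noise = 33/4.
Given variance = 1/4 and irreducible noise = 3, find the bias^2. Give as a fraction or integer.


Total error = bias^2 + variance + irreducible noise. So bias^2 = 33/4 - 1/4 - 3 = 5.

5


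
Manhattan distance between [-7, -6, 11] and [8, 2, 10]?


d = sum of absolute differences: |-7-8|=15 + |-6-2|=8 + |11-10|=1 = 24.

24


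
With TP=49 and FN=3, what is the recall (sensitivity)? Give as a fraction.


Recall = TP / (TP + FN) = 49 / 52 = 49/52.

49/52


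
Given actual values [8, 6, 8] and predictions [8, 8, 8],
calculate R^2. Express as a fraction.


Mean(y) = 22/3. SS_res = 4. SS_tot = 8/3. R^2 = 1 - 4/(8/3) = -1/2.

-1/2


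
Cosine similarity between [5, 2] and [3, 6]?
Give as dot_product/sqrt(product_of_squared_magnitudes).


dot = 27. |a|^2 = 29, |b|^2 = 45. cos = 27/sqrt(1305).

27/sqrt(1305)


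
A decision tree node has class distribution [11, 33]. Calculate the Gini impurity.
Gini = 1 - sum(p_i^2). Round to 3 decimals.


Total = 44. Proportions: 11/44, 33/44. sum(p_i^2) = 0.6250. Gini = 1 - 0.6250 = 0.3750, which rounds to 0.375.

0.375


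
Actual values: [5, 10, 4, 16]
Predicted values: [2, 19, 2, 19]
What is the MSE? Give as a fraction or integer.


MSE = (1/4) * ((5-2)^2=9 + (10-19)^2=81 + (4-2)^2=4 + (16-19)^2=9). Sum = 103. MSE = 103/4.

103/4


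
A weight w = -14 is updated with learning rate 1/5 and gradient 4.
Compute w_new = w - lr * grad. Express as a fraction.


w_new = -14 - 1/5 * 4 = -14 - 4/5 = -74/5.

-74/5


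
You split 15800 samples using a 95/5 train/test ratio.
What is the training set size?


Test set = 15800 * 5% = 790. Training set = 15800 - 790 = 15010.

15010


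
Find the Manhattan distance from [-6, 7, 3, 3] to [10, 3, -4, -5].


d = sum of absolute differences: |-6-10|=16 + |7-3|=4 + |3--4|=7 + |3--5|=8 = 35.

35


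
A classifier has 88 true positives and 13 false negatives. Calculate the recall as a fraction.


Recall = TP / (TP + FN) = 88 / 101 = 88/101.

88/101


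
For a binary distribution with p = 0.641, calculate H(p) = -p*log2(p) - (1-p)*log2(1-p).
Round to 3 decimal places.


H = -0.641*log2(0.641) - 0.359*log2(0.359) = 0.942.

0.942


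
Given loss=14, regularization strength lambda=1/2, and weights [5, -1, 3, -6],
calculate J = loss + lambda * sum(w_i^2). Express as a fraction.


L2 sq norm = sum(w^2) = 71. J = 14 + 1/2 * 71 = 99/2.

99/2


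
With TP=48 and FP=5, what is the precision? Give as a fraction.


Precision = TP / (TP + FP) = 48 / 53 = 48/53.

48/53


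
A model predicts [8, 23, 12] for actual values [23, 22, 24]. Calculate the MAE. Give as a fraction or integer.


MAE = (1/3) * (|23-8|=15 + |22-23|=1 + |24-12|=12). Sum = 28. MAE = 28/3.

28/3


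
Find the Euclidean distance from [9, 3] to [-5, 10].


d = sqrt(sum of squared differences). (9--5)^2=196, (3-10)^2=49. Sum = 245.

sqrt(245)
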